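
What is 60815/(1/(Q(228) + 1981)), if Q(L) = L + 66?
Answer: 138354125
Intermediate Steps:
Q(L) = 66 + L
60815/(1/(Q(228) + 1981)) = 60815/(1/((66 + 228) + 1981)) = 60815/(1/(294 + 1981)) = 60815/(1/2275) = 60815*2275 = 138354125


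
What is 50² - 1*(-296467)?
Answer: 298967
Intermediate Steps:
50² - 1*(-296467) = 2500 + 296467 = 298967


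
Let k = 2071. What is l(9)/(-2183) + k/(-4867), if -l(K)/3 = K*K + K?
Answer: -3206903/10624661 ≈ -0.30184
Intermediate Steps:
l(K) = -3*K - 3*K² (l(K) = -3*(K*K + K) = -3*(K² + K) = -3*(K + K²) = -3*K - 3*K²)
l(9)/(-2183) + k/(-4867) = -3*9*(1 + 9)/(-2183) + 2071/(-4867) = -3*9*10*(-1/2183) + 2071*(-1/4867) = -270*(-1/2183) - 2071/4867 = 270/2183 - 2071/4867 = -3206903/10624661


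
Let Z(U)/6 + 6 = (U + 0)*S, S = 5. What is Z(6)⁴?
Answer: 429981696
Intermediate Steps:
Z(U) = -36 + 30*U (Z(U) = -36 + 6*((U + 0)*5) = -36 + 6*(U*5) = -36 + 6*(5*U) = -36 + 30*U)
Z(6)⁴ = (-36 + 30*6)⁴ = (-36 + 180)⁴ = 144⁴ = 429981696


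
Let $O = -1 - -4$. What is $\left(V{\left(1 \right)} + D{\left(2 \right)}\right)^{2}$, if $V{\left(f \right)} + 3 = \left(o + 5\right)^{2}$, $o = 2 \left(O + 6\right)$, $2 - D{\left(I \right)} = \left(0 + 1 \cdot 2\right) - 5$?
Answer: $281961$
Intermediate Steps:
$D{\left(I \right)} = 5$ ($D{\left(I \right)} = 2 - \left(\left(0 + 1 \cdot 2\right) - 5\right) = 2 - \left(\left(0 + 2\right) - 5\right) = 2 - \left(2 - 5\right) = 2 - -3 = 2 + 3 = 5$)
$O = 3$ ($O = -1 + 4 = 3$)
$o = 18$ ($o = 2 \left(3 + 6\right) = 2 \cdot 9 = 18$)
$V{\left(f \right)} = 526$ ($V{\left(f \right)} = -3 + \left(18 + 5\right)^{2} = -3 + 23^{2} = -3 + 529 = 526$)
$\left(V{\left(1 \right)} + D{\left(2 \right)}\right)^{2} = \left(526 + 5\right)^{2} = 531^{2} = 281961$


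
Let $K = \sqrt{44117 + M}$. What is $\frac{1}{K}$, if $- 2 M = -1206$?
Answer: $\frac{\sqrt{2795}}{11180} \approx 0.0047288$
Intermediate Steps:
$M = 603$ ($M = \left(- \frac{1}{2}\right) \left(-1206\right) = 603$)
$K = 4 \sqrt{2795}$ ($K = \sqrt{44117 + 603} = \sqrt{44720} = 4 \sqrt{2795} \approx 211.47$)
$\frac{1}{K} = \frac{1}{4 \sqrt{2795}} = \frac{\sqrt{2795}}{11180}$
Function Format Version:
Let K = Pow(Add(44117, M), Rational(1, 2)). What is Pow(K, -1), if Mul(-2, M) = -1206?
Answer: Mul(Rational(1, 11180), Pow(2795, Rational(1, 2))) ≈ 0.0047288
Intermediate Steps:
M = 603 (M = Mul(Rational(-1, 2), -1206) = 603)
K = Mul(4, Pow(2795, Rational(1, 2))) (K = Pow(Add(44117, 603), Rational(1, 2)) = Pow(44720, Rational(1, 2)) = Mul(4, Pow(2795, Rational(1, 2))) ≈ 211.47)
Pow(K, -1) = Pow(Mul(4, Pow(2795, Rational(1, 2))), -1) = Mul(Rational(1, 11180), Pow(2795, Rational(1, 2)))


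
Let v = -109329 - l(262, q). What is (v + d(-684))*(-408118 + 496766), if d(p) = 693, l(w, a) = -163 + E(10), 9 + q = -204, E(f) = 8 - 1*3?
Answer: -9616357744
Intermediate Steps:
E(f) = 5 (E(f) = 8 - 3 = 5)
q = -213 (q = -9 - 204 = -213)
l(w, a) = -158 (l(w, a) = -163 + 5 = -158)
v = -109171 (v = -109329 - 1*(-158) = -109329 + 158 = -109171)
(v + d(-684))*(-408118 + 496766) = (-109171 + 693)*(-408118 + 496766) = -108478*88648 = -9616357744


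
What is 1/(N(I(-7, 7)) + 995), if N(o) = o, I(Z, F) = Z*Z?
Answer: 1/1044 ≈ 0.00095785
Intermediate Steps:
I(Z, F) = Z²
1/(N(I(-7, 7)) + 995) = 1/((-7)² + 995) = 1/(49 + 995) = 1/1044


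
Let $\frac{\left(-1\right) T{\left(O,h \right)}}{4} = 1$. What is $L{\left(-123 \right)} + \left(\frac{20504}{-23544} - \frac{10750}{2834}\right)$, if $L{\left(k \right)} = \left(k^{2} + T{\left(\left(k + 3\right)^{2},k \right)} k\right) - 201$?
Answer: $\frac{589775336}{38259} \approx 15415.0$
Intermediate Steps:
$T{\left(O,h \right)} = -4$ ($T{\left(O,h \right)} = \left(-4\right) 1 = -4$)
$L{\left(k \right)} = -201 + k^{2} - 4 k$ ($L{\left(k \right)} = \left(k^{2} - 4 k\right) - 201 = -201 + k^{2} - 4 k$)
$L{\left(-123 \right)} + \left(\frac{20504}{-23544} - \frac{10750}{2834}\right) = \left(-201 + \left(-123\right)^{2} - -492\right) + \left(\frac{20504}{-23544} - \frac{10750}{2834}\right) = \left(-201 + 15129 + 492\right) + \left(20504 \left(- \frac{1}{23544}\right) - \frac{5375}{1417}\right) = 15420 - \frac{178444}{38259} = \frac{589775336}{38259}$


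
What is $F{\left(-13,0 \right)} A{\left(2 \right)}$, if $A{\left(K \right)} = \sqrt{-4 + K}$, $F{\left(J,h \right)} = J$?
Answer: $- 13 i \sqrt{2} \approx - 18.385 i$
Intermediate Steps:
$F{\left(-13,0 \right)} A{\left(2 \right)} = - 13 \sqrt{-4 + 2} = - 13 \sqrt{-2} = - 13 i \sqrt{2}$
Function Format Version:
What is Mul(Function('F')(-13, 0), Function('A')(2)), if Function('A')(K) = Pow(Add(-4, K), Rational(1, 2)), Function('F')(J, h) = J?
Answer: Mul(-13, I, Pow(2, Rational(1, 2))) ≈ Mul(-18.385, I)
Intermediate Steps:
Mul(Function('F')(-13, 0), Function('A')(2)) = Mul(-13, Pow(Add(-4, 2), Rational(1, 2))) = Mul(-13, Pow(-2, Rational(1, 2))) = Mul(-13, Mul(I, Pow(2, Rational(1, 2)))) = Mul(-13, I, Pow(2, Rational(1, 2)))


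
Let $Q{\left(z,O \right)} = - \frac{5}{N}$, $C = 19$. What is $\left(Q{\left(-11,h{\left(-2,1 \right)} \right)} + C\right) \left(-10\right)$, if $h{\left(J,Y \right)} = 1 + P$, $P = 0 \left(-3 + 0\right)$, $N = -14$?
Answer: $- \frac{1355}{7} \approx -193.57$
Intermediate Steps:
$P = 0$ ($P = 0 \left(-3\right) = 0$)
$h{\left(J,Y \right)} = 1$ ($h{\left(J,Y \right)} = 1 + 0 = 1$)
$Q{\left(z,O \right)} = \frac{5}{14}$ ($Q{\left(z,O \right)} = - \frac{5}{-14} = \left(-5\right) \left(- \frac{1}{14}\right) = \frac{5}{14}$)
$\left(Q{\left(-11,h{\left(-2,1 \right)} \right)} + C\right) \left(-10\right) = \left(\frac{5}{14} + 19\right) \left(-10\right) = \frac{271}{14} \left(-10\right) = - \frac{1355}{7}$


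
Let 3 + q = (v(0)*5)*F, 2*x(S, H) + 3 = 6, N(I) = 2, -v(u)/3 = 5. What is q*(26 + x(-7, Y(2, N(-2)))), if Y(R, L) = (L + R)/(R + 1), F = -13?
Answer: 26730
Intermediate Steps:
v(u) = -15 (v(u) = -3*5 = -15)
Y(R, L) = (L + R)/(1 + R)
x(S, H) = 3/2 (x(S, H) = -3/2 + (½)*6 = -3/2 + 3 = 3/2)
q = 972 (q = -3 - 15*5*(-13) = -3 - 75*(-13) = -3 + 975 = 972)
q*(26 + x(-7, Y(2, N(-2)))) = 972*(26 + 3/2) = 972*(55/2) = 26730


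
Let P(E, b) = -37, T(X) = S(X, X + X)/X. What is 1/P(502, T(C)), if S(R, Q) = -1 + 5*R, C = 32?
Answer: -1/37 ≈ -0.027027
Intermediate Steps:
T(X) = (-1 + 5*X)/X
1/P(502, T(C)) = 1/(-37) = -1/37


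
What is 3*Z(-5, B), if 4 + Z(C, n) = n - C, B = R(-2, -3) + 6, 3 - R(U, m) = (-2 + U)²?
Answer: -18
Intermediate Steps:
R(U, m) = 3 - (-2 + U)²
B = -7 (B = (3 - (-2 - 2)²) + 6 = (3 - 1*(-4)²) + 6 = (3 - 1*16) + 6 = (3 - 16) + 6 = -13 + 6 = -7)
Z(C, n) = -4 + n - C (Z(C, n) = -4 + (n - C) = -4 + n - C)
3*Z(-5, B) = 3*(-4 - 7 - 1*(-5)) = 3*(-4 - 7 + 5) = 3*(-6) = -18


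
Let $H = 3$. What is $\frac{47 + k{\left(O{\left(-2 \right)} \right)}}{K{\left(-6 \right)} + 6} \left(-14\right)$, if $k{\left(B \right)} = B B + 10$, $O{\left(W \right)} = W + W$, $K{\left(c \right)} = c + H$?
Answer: $- \frac{1022}{3} \approx -340.67$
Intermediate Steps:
$K{\left(c \right)} = 3 + c$ ($K{\left(c \right)} = c + 3 = 3 + c$)
$O{\left(W \right)} = 2 W$
$k{\left(B \right)} = 10 + B^{2}$ ($k{\left(B \right)} = B^{2} + 10 = 10 + B^{2}$)
$\frac{47 + k{\left(O{\left(-2 \right)} \right)}}{K{\left(-6 \right)} + 6} \left(-14\right) = \frac{47 + \left(10 + \left(2 \left(-2\right)\right)^{2}\right)}{\left(3 - 6\right) + 6} \left(-14\right) = \frac{47 + \left(10 + \left(-4\right)^{2}\right)}{-3 + 6} \left(-14\right) = \frac{47 + \left(10 + 16\right)}{3} \left(-14\right) = \left(47 + 26\right) \frac{1}{3} \left(-14\right) = 73 \cdot \frac{1}{3} \left(-14\right) = \frac{73}{3} \left(-14\right) = - \frac{1022}{3}$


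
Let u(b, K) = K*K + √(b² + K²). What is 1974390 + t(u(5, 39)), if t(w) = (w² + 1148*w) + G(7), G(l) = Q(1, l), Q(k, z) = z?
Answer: 6035492 + 4190*√1546 ≈ 6.2002e+6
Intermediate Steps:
u(b, K) = K² + √(K² + b²)
G(l) = l
t(w) = 7 + w² + 1148*w (t(w) = (w² + 1148*w) + 7 = 7 + w² + 1148*w)
1974390 + t(u(5, 39)) = 1974390 + (7 + (39² + √(39² + 5²))² + 1148*(39² + √(39² + 5²))) = 1974390 + (7 + (1521 + √(1521 + 25))² + 1148*(1521 + √(1521 + 25))) = 1974390 + (7 + (1521 + √1546)² + 1148*(1521 + √1546)) = 1974390 + (7 + (1521 + √1546)² + (1746108 + 1148*√1546)) = 1974390 + (1746115 + (1521 + √1546)² + 1148*√1546) = 3720505 + (1521 + √1546)² + 1148*√1546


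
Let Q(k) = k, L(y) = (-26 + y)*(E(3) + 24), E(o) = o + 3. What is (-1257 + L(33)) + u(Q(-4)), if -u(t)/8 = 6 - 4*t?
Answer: -1223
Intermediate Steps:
E(o) = 3 + o
L(y) = -780 + 30*y (L(y) = (-26 + y)*((3 + 3) + 24) = (-26 + y)*(6 + 24) = (-26 + y)*30 = -780 + 30*y)
u(t) = -48 + 32*t (u(t) = -8*(6 - 4*t) = -48 + 32*t)
(-1257 + L(33)) + u(Q(-4)) = (-1257 + (-780 + 30*33)) + (-48 + 32*(-4)) = (-1257 + (-780 + 990)) + (-48 - 128) = (-1257 + 210) - 176 = -1047 - 176 = -1223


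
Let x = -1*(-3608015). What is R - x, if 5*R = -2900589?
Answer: -20940664/5 ≈ -4.1881e+6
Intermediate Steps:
x = 3608015
R = -2900589/5 (R = (⅕)*(-2900589) = -2900589/5 ≈ -5.8012e+5)
R - x = -2900589/5 - 1*3608015 = -2900589/5 - 3608015 = -20940664/5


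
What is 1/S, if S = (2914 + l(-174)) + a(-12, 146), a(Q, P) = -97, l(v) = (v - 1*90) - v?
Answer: 1/2727 ≈ 0.00036670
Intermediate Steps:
l(v) = -90 (l(v) = (v - 90) - v = (-90 + v) - v = -90)
S = 2727 (S = (2914 - 90) - 97 = 2824 - 97 = 2727)
1/S = 1/2727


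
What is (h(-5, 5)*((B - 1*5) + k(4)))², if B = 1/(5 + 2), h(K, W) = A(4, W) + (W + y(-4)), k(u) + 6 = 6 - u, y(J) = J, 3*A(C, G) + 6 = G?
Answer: 15376/441 ≈ 34.866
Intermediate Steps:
A(C, G) = -2 + G/3
k(u) = -u (k(u) = -6 + (6 - u) = -u)
h(K, W) = -6 + 4*W/3 (h(K, W) = (-2 + W/3) + (W - 4) = (-2 + W/3) + (-4 + W) = -6 + 4*W/3)
B = ⅐ (B = 1/7 = ⅐ ≈ 0.14286)
(h(-5, 5)*((B - 1*5) + k(4)))² = ((-6 + (4/3)*5)*((⅐ - 1*5) - 1*4))² = ((-6 + 20/3)*((⅐ - 5) - 4))² = (2*(-34/7 - 4)/3)² = ((⅔)*(-62/7))² = (-124/21)² = 15376/441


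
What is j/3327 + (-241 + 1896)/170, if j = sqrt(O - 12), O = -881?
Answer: 331/34 + I*sqrt(893)/3327 ≈ 9.7353 + 0.008982*I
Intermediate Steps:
j = I*sqrt(893) (j = sqrt(-881 - 12) = sqrt(-893) = I*sqrt(893) ≈ 29.883*I)
j/3327 + (-241 + 1896)/170 = (I*sqrt(893))/3327 + (-241 + 1896)/170 = (I*sqrt(893))*(1/3327) + 1655*(1/170) = I*sqrt(893)/3327 + 331/34 = 331/34 + I*sqrt(893)/3327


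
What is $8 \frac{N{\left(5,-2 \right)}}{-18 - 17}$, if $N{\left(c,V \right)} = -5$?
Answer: $\frac{8}{7} \approx 1.1429$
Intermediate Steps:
$8 \frac{N{\left(5,-2 \right)}}{-18 - 17} = 8 \left(- \frac{5}{-18 - 17}\right) = 8 \left(- \frac{5}{-35}\right) = 8 \left(\left(-5\right) \left(- \frac{1}{35}\right)\right) = 8 \cdot \frac{1}{7} = \frac{8}{7}$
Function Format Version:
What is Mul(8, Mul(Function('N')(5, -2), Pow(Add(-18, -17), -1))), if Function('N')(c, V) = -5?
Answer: Rational(8, 7) ≈ 1.1429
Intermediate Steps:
Mul(8, Mul(Function('N')(5, -2), Pow(Add(-18, -17), -1))) = Mul(8, Mul(-5, Pow(Add(-18, -17), -1))) = Mul(8, Mul(-5, Pow(-35, -1))) = Mul(8, Mul(-5, Rational(-1, 35))) = Mul(8, Rational(1, 7)) = Rational(8, 7)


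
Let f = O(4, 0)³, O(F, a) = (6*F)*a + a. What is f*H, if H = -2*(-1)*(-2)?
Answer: 0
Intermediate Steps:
O(F, a) = a + 6*F*a (O(F, a) = 6*F*a + a = a + 6*F*a)
H = -4 (H = 2*(-2) = -4)
f = 0 (f = (0*(1 + 6*4))³ = (0*(1 + 24))³ = (0*25)³ = 0³ = 0)
f*H = 0*(-4) = 0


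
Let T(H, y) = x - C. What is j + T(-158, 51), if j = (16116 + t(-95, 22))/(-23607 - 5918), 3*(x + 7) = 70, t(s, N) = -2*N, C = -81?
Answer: 8573084/88575 ≈ 96.789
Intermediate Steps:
x = 49/3 (x = -7 + (⅓)*70 = -7 + 70/3 = 49/3 ≈ 16.333)
T(H, y) = 292/3 (T(H, y) = 49/3 - 1*(-81) = 49/3 + 81 = 292/3)
j = -16072/29525 (j = (16116 - 2*22)/(-23607 - 5918) = (16116 - 44)/(-29525) = 16072*(-1/29525) = -16072/29525 ≈ -0.54435)
j + T(-158, 51) = -16072/29525 + 292/3 = 8573084/88575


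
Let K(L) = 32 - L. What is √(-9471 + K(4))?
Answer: I*√9443 ≈ 97.175*I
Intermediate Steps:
√(-9471 + K(4)) = √(-9471 + (32 - 1*4)) = √(-9471 + (32 - 4)) = √(-9471 + 28) = √(-9443) = I*√9443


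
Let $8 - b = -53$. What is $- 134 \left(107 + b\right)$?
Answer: $-22512$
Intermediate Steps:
$b = 61$ ($b = 8 - -53 = 8 + 53 = 61$)
$- 134 \left(107 + b\right) = - 134 \left(107 + 61\right) = \left(-134\right) 168 = -22512$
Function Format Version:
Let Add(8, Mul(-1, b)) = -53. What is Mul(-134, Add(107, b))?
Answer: -22512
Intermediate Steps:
b = 61 (b = Add(8, Mul(-1, -53)) = Add(8, 53) = 61)
Mul(-134, Add(107, b)) = Mul(-134, Add(107, 61)) = Mul(-134, 168) = -22512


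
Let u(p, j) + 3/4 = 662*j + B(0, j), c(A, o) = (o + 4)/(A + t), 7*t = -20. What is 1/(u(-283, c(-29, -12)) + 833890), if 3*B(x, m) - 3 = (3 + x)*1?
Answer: 892/743979283 ≈ 1.1990e-6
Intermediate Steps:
t = -20/7 (t = (⅐)*(-20) = -20/7 ≈ -2.8571)
B(x, m) = 2 + x/3 (B(x, m) = 1 + ((3 + x)*1)/3 = 1 + (3 + x)/3 = 1 + (1 + x/3) = 2 + x/3)
c(A, o) = (4 + o)/(-20/7 + A) (c(A, o) = (o + 4)/(A - 20/7) = (4 + o)/(-20/7 + A))
u(p, j) = 5/4 + 662*j (u(p, j) = -¾ + (662*j + (2 + (⅓)*0)) = -¾ + (662*j + (2 + 0)) = -¾ + (662*j + 2) = -¾ + (2 + 662*j) = 5/4 + 662*j)
1/(u(-283, c(-29, -12)) + 833890) = 1/((5/4 + 662*(7*(4 - 12)/(-20 + 7*(-29)))) + 833890) = 1/((5/4 + 662*(7*(-8)/(-20 - 203))) + 833890) = 1/((5/4 + 662*(7*(-8)/(-223))) + 833890) = 1/((5/4 + 662*(7*(-1/223)*(-8))) + 833890) = 1/((5/4 + 662*(56/223)) + 833890) = 1/((5/4 + 37072/223) + 833890) = 1/(149403/892 + 833890) = 1/(743979283/892) = 892/743979283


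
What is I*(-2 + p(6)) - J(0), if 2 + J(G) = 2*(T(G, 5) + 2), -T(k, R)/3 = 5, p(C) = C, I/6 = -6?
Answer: -116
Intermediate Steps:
I = -36 (I = 6*(-6) = -36)
T(k, R) = -15 (T(k, R) = -3*5 = -15)
J(G) = -28 (J(G) = -2 + 2*(-15 + 2) = -2 + 2*(-13) = -2 - 26 = -28)
I*(-2 + p(6)) - J(0) = -36*(-2 + 6) - 1*(-28) = -36*4 + 28 = -144 + 28 = -116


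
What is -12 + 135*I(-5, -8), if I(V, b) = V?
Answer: -687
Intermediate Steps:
-12 + 135*I(-5, -8) = -12 + 135*(-5) = -12 - 675 = -687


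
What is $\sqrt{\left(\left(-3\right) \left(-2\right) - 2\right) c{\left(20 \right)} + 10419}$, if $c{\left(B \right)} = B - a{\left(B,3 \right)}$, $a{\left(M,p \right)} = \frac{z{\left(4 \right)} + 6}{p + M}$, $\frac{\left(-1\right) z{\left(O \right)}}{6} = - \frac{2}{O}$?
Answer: $\frac{\sqrt{5553143}}{23} \approx 102.46$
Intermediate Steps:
$z{\left(O \right)} = \frac{12}{O}$ ($z{\left(O \right)} = - 6 \left(- \frac{2}{O}\right) = \frac{12}{O}$)
$a{\left(M,p \right)} = \frac{9}{M + p}$ ($a{\left(M,p \right)} = \frac{\frac{12}{4} + 6}{p + M} = \frac{12 \cdot \frac{1}{4} + 6}{M + p} = \frac{3 + 6}{M + p} = \frac{9}{M + p}$)
$c{\left(B \right)} = B - \frac{9}{3 + B}$ ($c{\left(B \right)} = B - \frac{9}{B + 3} = B - \frac{9}{3 + B}$)
$\sqrt{\left(\left(-3\right) \left(-2\right) - 2\right) c{\left(20 \right)} + 10419} = \sqrt{\left(\left(-3\right) \left(-2\right) - 2\right) \frac{-9 + 20 \left(3 + 20\right)}{3 + 20} + 10419} = \sqrt{\left(6 - 2\right) \frac{-9 + 20 \cdot 23}{23} + 10419} = \sqrt{4 \frac{-9 + 460}{23} + 10419} = \sqrt{4 \cdot \frac{1}{23} \cdot 451 + 10419} = \sqrt{4 \cdot \frac{451}{23} + 10419} = \sqrt{\frac{1804}{23} + 10419} = \sqrt{\frac{241441}{23}} = \frac{\sqrt{5553143}}{23}$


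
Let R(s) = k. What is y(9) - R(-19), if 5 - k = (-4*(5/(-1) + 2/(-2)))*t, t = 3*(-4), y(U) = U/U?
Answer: -292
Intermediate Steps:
y(U) = 1
t = -12
k = 293 (k = 5 - (-4*(5/(-1) + 2/(-2)))*(-12) = 5 - (-4*(5*(-1) + 2*(-1/2)))*(-12) = 5 - (-4*(-5 - 1))*(-12) = 5 - (-4*(-6))*(-12) = 5 - 24*(-12) = 5 - 1*(-288) = 5 + 288 = 293)
R(s) = 293
y(9) - R(-19) = 1 - 1*293 = 1 - 293 = -292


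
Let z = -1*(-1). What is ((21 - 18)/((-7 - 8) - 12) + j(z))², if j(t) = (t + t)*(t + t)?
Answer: 1225/81 ≈ 15.123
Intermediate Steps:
z = 1
j(t) = 4*t² (j(t) = (2*t)*(2*t) = 4*t²)
((21 - 18)/((-7 - 8) - 12) + j(z))² = ((21 - 18)/((-7 - 8) - 12) + 4*1²)² = (3/(-15 - 12) + 4*1)² = (3/(-27) + 4)² = (3*(-1/27) + 4)² = (-⅑ + 4)² = (35/9)² = 1225/81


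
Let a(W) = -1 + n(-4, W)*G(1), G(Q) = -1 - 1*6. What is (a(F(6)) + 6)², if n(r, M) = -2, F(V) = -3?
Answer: 361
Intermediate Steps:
G(Q) = -7 (G(Q) = -1 - 6 = -7)
a(W) = 13 (a(W) = -1 - 2*(-7) = -1 + 14 = 13)
(a(F(6)) + 6)² = (13 + 6)² = 19² = 361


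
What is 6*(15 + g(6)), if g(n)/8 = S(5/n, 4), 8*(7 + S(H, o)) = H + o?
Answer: -217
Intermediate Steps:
S(H, o) = -7 + H/8 + o/8 (S(H, o) = -7 + (H + o)/8 = -7 + (H/8 + o/8) = -7 + H/8 + o/8)
g(n) = -52 + 5/n (g(n) = 8*(-7 + (5/n)/8 + (⅛)*4) = 8*(-7 + 5/(8*n) + ½) = 8*(-13/2 + 5/(8*n)) = -52 + 5/n)
6*(15 + g(6)) = 6*(15 + (-52 + 5/6)) = 6*(15 + (-52 + 5*(⅙))) = 6*(15 + (-52 + ⅚)) = 6*(15 - 307/6) = 6*(-217/6) = -217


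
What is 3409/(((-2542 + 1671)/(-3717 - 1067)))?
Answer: 1254512/67 ≈ 18724.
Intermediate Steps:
3409/(((-2542 + 1671)/(-3717 - 1067))) = 3409/((-871/(-4784))) = 3409/((-871*(-1/4784))) = 3409/(67/368) = 3409*(368/67) = 1254512/67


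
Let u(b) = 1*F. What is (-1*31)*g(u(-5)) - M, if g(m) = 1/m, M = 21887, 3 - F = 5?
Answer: -43743/2 ≈ -21872.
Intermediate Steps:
F = -2 (F = 3 - 1*5 = 3 - 5 = -2)
u(b) = -2 (u(b) = 1*(-2) = -2)
(-1*31)*g(u(-5)) - M = -1*31/(-2) - 1*21887 = -31*(-1/2) - 21887 = 31/2 - 21887 = -43743/2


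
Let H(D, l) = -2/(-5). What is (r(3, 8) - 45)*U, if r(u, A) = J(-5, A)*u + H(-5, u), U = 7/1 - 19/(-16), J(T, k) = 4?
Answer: -21353/80 ≈ -266.91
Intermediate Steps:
H(D, l) = ⅖ (H(D, l) = -2*(-⅕) = ⅖)
U = 131/16 (U = 7*1 - 19*(-1/16) = 7 + 19/16 = 131/16 ≈ 8.1875)
r(u, A) = ⅖ + 4*u (r(u, A) = 4*u + ⅖ = ⅖ + 4*u)
(r(3, 8) - 45)*U = ((⅖ + 4*3) - 45)*(131/16) = ((⅖ + 12) - 45)*(131/16) = (62/5 - 45)*(131/16) = -163/5*131/16 = -21353/80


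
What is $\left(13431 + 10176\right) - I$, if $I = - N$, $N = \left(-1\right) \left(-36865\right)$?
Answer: $60472$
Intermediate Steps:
$N = 36865$
$I = -36865$ ($I = \left(-1\right) 36865 = -36865$)
$\left(13431 + 10176\right) - I = \left(13431 + 10176\right) - -36865 = 23607 + 36865 = 60472$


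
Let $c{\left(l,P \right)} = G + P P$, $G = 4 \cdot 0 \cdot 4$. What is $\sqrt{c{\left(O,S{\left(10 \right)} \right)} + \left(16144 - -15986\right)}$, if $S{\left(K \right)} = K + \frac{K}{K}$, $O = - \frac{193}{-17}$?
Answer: $\sqrt{32251} \approx 179.59$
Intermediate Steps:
$G = 0$ ($G = 0 \cdot 4 = 0$)
$O = \frac{193}{17}$ ($O = \left(-193\right) \left(- \frac{1}{17}\right) = \frac{193}{17} \approx 11.353$)
$S{\left(K \right)} = 1 + K$ ($S{\left(K \right)} = K + 1 = 1 + K$)
$c{\left(l,P \right)} = P^{2}$ ($c{\left(l,P \right)} = 0 + P P = 0 + P^{2} = P^{2}$)
$\sqrt{c{\left(O,S{\left(10 \right)} \right)} + \left(16144 - -15986\right)} = \sqrt{\left(1 + 10\right)^{2} + \left(16144 - -15986\right)} = \sqrt{11^{2} + \left(16144 + 15986\right)} = \sqrt{121 + 32130} = \sqrt{32251}$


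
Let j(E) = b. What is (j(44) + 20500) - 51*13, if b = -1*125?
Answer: 19712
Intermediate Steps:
b = -125
j(E) = -125
(j(44) + 20500) - 51*13 = (-125 + 20500) - 51*13 = 20375 - 663 = 19712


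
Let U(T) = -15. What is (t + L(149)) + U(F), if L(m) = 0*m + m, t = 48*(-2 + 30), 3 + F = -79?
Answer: 1478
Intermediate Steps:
F = -82 (F = -3 - 79 = -82)
t = 1344 (t = 48*28 = 1344)
L(m) = m (L(m) = 0 + m = m)
(t + L(149)) + U(F) = (1344 + 149) - 15 = 1493 - 15 = 1478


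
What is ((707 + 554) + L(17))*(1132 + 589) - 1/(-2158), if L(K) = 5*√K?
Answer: 4683250599/2158 + 8605*√17 ≈ 2.2057e+6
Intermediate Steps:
((707 + 554) + L(17))*(1132 + 589) - 1/(-2158) = ((707 + 554) + 5*√17)*(1132 + 589) - 1/(-2158) = (1261 + 5*√17)*1721 - 1*(-1/2158) = (2170181 + 8605*√17) + 1/2158 = 4683250599/2158 + 8605*√17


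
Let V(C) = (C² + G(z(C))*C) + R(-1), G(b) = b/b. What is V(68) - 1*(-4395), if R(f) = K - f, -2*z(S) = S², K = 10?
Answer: 9098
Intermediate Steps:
z(S) = -S²/2
G(b) = 1
R(f) = 10 - f
V(C) = 11 + C + C² (V(C) = (C² + 1*C) + (10 - 1*(-1)) = (C² + C) + (10 + 1) = (C + C²) + 11 = 11 + C + C²)
V(68) - 1*(-4395) = (11 + 68 + 68²) - 1*(-4395) = (11 + 68 + 4624) + 4395 = 4703 + 4395 = 9098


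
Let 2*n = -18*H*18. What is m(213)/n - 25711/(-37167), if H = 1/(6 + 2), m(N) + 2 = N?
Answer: -9762119/1003509 ≈ -9.7280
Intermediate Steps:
m(N) = -2 + N
H = ⅛ (H = 1/8 = ⅛ ≈ 0.12500)
n = -81/4 (n = (-18*⅛*18)/2 = (-9/4*18)/2 = (½)*(-81/2) = -81/4 ≈ -20.250)
m(213)/n - 25711/(-37167) = (-2 + 213)/(-81/4) - 25711/(-37167) = 211*(-4/81) - 25711*(-1/37167) = -844/81 + 25711/37167 = -9762119/1003509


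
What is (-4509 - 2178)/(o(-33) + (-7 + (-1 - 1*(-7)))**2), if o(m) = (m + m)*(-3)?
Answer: -6687/199 ≈ -33.603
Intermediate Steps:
o(m) = -6*m (o(m) = (2*m)*(-3) = -6*m)
(-4509 - 2178)/(o(-33) + (-7 + (-1 - 1*(-7)))**2) = (-4509 - 2178)/(-6*(-33) + (-7 + (-1 - 1*(-7)))**2) = -6687/(198 + (-7 + (-1 + 7))**2) = -6687/(198 + (-7 + 6)**2) = -6687/(198 + (-1)**2) = -6687/(198 + 1) = -6687/199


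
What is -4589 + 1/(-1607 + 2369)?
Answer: -3496817/762 ≈ -4589.0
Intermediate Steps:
-4589 + 1/(-1607 + 2369) = -4589 + 1/762 = -3496817/762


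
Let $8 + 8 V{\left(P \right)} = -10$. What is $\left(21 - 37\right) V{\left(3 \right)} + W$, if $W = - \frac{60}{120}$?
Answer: $\frac{71}{2} \approx 35.5$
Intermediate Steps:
$W = - \frac{1}{2}$ ($W = \left(-60\right) \frac{1}{120} = - \frac{1}{2} \approx -0.5$)
$V{\left(P \right)} = - \frac{9}{4}$ ($V{\left(P \right)} = -1 + \frac{1}{8} \left(-10\right) = -1 - \frac{5}{4} = - \frac{9}{4}$)
$\left(21 - 37\right) V{\left(3 \right)} + W = \left(21 - 37\right) \left(- \frac{9}{4}\right) - \frac{1}{2} = \left(-16\right) \left(- \frac{9}{4}\right) - \frac{1}{2} = 36 - \frac{1}{2} = \frac{71}{2}$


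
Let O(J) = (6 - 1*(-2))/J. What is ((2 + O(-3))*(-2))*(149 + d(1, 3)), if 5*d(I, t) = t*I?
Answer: 2992/15 ≈ 199.47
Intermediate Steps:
O(J) = 8/J (O(J) = (6 + 2)/J = 8/J)
d(I, t) = I*t/5 (d(I, t) = (t*I)/5 = (I*t)/5 = I*t/5)
((2 + O(-3))*(-2))*(149 + d(1, 3)) = ((2 + 8/(-3))*(-2))*(149 + (⅕)*1*3) = ((2 + 8*(-⅓))*(-2))*(149 + ⅗) = ((2 - 8/3)*(-2))*(748/5) = -⅔*(-2)*(748/5) = (4/3)*(748/5) = 2992/15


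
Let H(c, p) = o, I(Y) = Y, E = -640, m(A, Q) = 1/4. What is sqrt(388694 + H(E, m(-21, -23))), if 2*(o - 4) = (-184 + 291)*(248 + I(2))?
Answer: sqrt(402073) ≈ 634.09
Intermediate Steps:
m(A, Q) = 1/4
o = 13379 (o = 4 + ((-184 + 291)*(248 + 2))/2 = 4 + (107*250)/2 = 4 + (1/2)*26750 = 4 + 13375 = 13379)
H(c, p) = 13379
sqrt(388694 + H(E, m(-21, -23))) = sqrt(388694 + 13379) = sqrt(402073)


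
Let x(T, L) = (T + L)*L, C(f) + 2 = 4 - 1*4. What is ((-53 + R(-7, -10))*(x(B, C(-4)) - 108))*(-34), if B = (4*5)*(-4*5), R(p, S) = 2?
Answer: 1206864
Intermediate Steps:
C(f) = -2 (C(f) = -2 + (4 - 1*4) = -2 + (4 - 4) = -2 + 0 = -2)
B = -400 (B = 20*(-20) = -400)
x(T, L) = L*(L + T) (x(T, L) = (L + T)*L = L*(L + T))
((-53 + R(-7, -10))*(x(B, C(-4)) - 108))*(-34) = ((-53 + 2)*(-2*(-2 - 400) - 108))*(-34) = -51*(-2*(-402) - 108)*(-34) = -51*(804 - 108)*(-34) = -51*696*(-34) = -35496*(-34) = 1206864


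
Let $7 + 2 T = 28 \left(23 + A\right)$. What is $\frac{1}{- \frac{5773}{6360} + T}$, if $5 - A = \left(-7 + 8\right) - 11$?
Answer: $\frac{6360}{3355487} \approx 0.0018954$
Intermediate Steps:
$A = 15$ ($A = 5 - \left(\left(-7 + 8\right) - 11\right) = 5 - \left(1 - 11\right) = 5 - -10 = 5 + 10 = 15$)
$T = \frac{1057}{2}$ ($T = - \frac{7}{2} + \frac{28 \left(23 + 15\right)}{2} = - \frac{7}{2} + \frac{28 \cdot 38}{2} = - \frac{7}{2} + \frac{1}{2} \cdot 1064 = - \frac{7}{2} + 532 = \frac{1057}{2} \approx 528.5$)
$\frac{1}{- \frac{5773}{6360} + T} = \frac{1}{- \frac{5773}{6360} + \frac{1057}{2}} = \frac{1}{\frac{3355487}{6360}} = \frac{6360}{3355487}$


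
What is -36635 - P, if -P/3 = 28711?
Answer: 49498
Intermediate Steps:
P = -86133 (P = -3*28711 = -86133)
-36635 - P = -36635 - 1*(-86133) = -36635 + 86133 = 49498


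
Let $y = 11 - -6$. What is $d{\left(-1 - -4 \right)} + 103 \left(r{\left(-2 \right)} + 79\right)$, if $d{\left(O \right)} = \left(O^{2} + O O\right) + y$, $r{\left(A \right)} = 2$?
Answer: $8378$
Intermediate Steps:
$y = 17$ ($y = 11 + 6 = 17$)
$d{\left(O \right)} = 17 + 2 O^{2}$ ($d{\left(O \right)} = \left(O^{2} + O O\right) + 17 = \left(O^{2} + O^{2}\right) + 17 = 2 O^{2} + 17 = 17 + 2 O^{2}$)
$d{\left(-1 - -4 \right)} + 103 \left(r{\left(-2 \right)} + 79\right) = \left(17 + 2 \left(-1 - -4\right)^{2}\right) + 103 \left(2 + 79\right) = \left(17 + 2 \left(-1 + 4\right)^{2}\right) + 103 \cdot 81 = \left(17 + 2 \cdot 3^{2}\right) + 8343 = \left(17 + 2 \cdot 9\right) + 8343 = \left(17 + 18\right) + 8343 = 35 + 8343 = 8378$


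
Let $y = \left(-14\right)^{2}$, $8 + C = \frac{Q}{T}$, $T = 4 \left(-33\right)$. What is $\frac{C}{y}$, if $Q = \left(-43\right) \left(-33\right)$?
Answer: $- \frac{75}{784} \approx -0.095663$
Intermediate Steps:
$Q = 1419$
$T = -132$
$C = - \frac{75}{4}$ ($C = -8 + \frac{1419}{-132} = -8 + 1419 \left(- \frac{1}{132}\right) = -8 - \frac{43}{4} = - \frac{75}{4} \approx -18.75$)
$y = 196$
$\frac{C}{y} = - \frac{75}{4 \cdot 196} = \left(- \frac{75}{4}\right) \frac{1}{196} = - \frac{75}{784}$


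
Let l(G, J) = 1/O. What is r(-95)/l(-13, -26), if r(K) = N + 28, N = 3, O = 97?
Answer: 3007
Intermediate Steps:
l(G, J) = 1/97
r(K) = 31 (r(K) = 3 + 28 = 31)
r(-95)/l(-13, -26) = 31/(1/97) = 31*97 = 3007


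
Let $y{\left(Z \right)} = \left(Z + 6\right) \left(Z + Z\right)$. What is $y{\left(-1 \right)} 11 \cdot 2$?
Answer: $-220$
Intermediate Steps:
$y{\left(Z \right)} = 2 Z \left(6 + Z\right)$ ($y{\left(Z \right)} = \left(6 + Z\right) 2 Z = 2 Z \left(6 + Z\right)$)
$y{\left(-1 \right)} 11 \cdot 2 = 2 \left(-1\right) \left(6 - 1\right) 11 \cdot 2 = 2 \left(-1\right) 5 \cdot 11 \cdot 2 = \left(-10\right) 11 \cdot 2 = \left(-110\right) 2 = -220$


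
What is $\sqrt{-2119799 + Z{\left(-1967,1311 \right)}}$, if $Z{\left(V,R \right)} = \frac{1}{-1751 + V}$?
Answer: $\frac{i \sqrt{173391079026}}{286} \approx 1456.0 i$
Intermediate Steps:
$\sqrt{-2119799 + Z{\left(-1967,1311 \right)}} = \sqrt{-2119799 + \frac{1}{-1751 - 1967}} = \sqrt{-2119799 + \frac{1}{-3718}} = \sqrt{-2119799 - \frac{1}{3718}} = \sqrt{- \frac{7881412683}{3718}} = \frac{i \sqrt{173391079026}}{286}$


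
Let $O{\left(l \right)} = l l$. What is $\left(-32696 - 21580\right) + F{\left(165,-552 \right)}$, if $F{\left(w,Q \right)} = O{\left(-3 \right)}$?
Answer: $-54267$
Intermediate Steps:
$O{\left(l \right)} = l^{2}$
$F{\left(w,Q \right)} = 9$ ($F{\left(w,Q \right)} = \left(-3\right)^{2} = 9$)
$\left(-32696 - 21580\right) + F{\left(165,-552 \right)} = \left(-32696 - 21580\right) + 9 = -54276 + 9 = -54267$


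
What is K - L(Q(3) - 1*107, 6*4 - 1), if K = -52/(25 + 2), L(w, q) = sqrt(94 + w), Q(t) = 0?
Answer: -52/27 - I*sqrt(13) ≈ -1.9259 - 3.6056*I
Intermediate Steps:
K = -52/27 ≈ -1.9259
K - L(Q(3) - 1*107, 6*4 - 1) = -52/27 - sqrt(94 + (0 - 1*107)) = -52/27 - sqrt(94 + (0 - 107)) = -52/27 - sqrt(94 - 107) = -52/27 - sqrt(-13) = -52/27 - I*sqrt(13)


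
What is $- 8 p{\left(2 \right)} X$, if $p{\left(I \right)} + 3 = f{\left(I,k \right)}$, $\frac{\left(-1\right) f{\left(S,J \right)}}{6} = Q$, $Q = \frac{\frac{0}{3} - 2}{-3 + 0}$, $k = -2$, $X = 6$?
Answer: $336$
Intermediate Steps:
$Q = \frac{2}{3}$ ($Q = \frac{0 \cdot \frac{1}{3} - 2}{-3} = \left(0 - 2\right) \left(- \frac{1}{3}\right) = \left(-2\right) \left(- \frac{1}{3}\right) = \frac{2}{3} \approx 0.66667$)
$f{\left(S,J \right)} = -4$ ($f{\left(S,J \right)} = \left(-6\right) \frac{2}{3} = -4$)
$p{\left(I \right)} = -7$ ($p{\left(I \right)} = -3 - 4 = -7$)
$- 8 p{\left(2 \right)} X = \left(-8\right) \left(-7\right) 6 = 56 \cdot 6 = 336$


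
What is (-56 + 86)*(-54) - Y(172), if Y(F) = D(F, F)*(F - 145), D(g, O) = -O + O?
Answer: -1620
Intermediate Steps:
D(g, O) = 0
Y(F) = 0 (Y(F) = 0*(F - 145) = 0*(-145 + F) = 0)
(-56 + 86)*(-54) - Y(172) = (-56 + 86)*(-54) - 1*0 = 30*(-54) + 0 = -1620 + 0 = -1620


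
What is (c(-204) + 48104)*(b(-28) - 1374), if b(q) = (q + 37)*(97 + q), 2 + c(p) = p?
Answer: -36067194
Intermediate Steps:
c(p) = -2 + p
b(q) = (37 + q)*(97 + q)
(c(-204) + 48104)*(b(-28) - 1374) = ((-2 - 204) + 48104)*((3589 + (-28)² + 134*(-28)) - 1374) = (-206 + 48104)*((3589 + 784 - 3752) - 1374) = 47898*(621 - 1374) = 47898*(-753) = -36067194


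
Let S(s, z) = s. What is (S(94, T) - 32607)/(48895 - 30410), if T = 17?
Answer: -32513/18485 ≈ -1.7589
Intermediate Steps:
(S(94, T) - 32607)/(48895 - 30410) = (94 - 32607)/(48895 - 30410) = -32513/18485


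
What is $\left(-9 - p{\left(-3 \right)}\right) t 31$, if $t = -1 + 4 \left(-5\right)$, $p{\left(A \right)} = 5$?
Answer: $9114$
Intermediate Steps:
$t = -21$ ($t = -1 - 20 = -21$)
$\left(-9 - p{\left(-3 \right)}\right) t 31 = \left(-9 - 5\right) \left(-21\right) 31 = \left(-14\right) \left(-21\right) 31 = 294 \cdot 31 = 9114$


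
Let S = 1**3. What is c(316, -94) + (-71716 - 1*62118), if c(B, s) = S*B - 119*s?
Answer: -122332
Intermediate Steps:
S = 1
c(B, s) = B - 119*s (c(B, s) = 1*B - 119*s = B - 119*s)
c(316, -94) + (-71716 - 1*62118) = (316 - 119*(-94)) + (-71716 - 1*62118) = (316 + 11186) + (-71716 - 62118) = 11502 - 133834 = -122332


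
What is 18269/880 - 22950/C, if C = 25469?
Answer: 445097161/22412720 ≈ 19.859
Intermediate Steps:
18269/880 - 22950/C = 18269/880 - 22950/25469 = 445097161/22412720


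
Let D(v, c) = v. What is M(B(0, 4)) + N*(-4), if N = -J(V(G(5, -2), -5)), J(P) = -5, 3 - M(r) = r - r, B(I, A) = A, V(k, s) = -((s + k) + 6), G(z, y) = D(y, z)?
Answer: -17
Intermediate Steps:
G(z, y) = y
V(k, s) = -6 - k - s (V(k, s) = -((k + s) + 6) = -(6 + k + s) = -6 - k - s)
M(r) = 3 (M(r) = 3 - (r - r) = 3 - 1*0 = 3 + 0 = 3)
N = 5 (N = -1*(-5) = 5)
M(B(0, 4)) + N*(-4) = 3 + 5*(-4) = 3 - 20 = -17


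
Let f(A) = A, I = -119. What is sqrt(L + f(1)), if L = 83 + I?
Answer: I*sqrt(35) ≈ 5.9161*I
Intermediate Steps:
L = -36 (L = 83 - 119 = -36)
sqrt(L + f(1)) = sqrt(-36 + 1) = sqrt(-35) = I*sqrt(35)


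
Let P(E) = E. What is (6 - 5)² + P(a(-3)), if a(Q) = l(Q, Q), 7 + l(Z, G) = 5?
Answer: -1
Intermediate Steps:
l(Z, G) = -2 (l(Z, G) = -7 + 5 = -2)
a(Q) = -2
(6 - 5)² + P(a(-3)) = (6 - 5)² - 2 = 1² - 2 = 1 - 2 = -1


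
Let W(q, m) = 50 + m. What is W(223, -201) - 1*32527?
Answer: -32678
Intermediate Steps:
W(223, -201) - 1*32527 = (50 - 201) - 1*32527 = -151 - 32527 = -32678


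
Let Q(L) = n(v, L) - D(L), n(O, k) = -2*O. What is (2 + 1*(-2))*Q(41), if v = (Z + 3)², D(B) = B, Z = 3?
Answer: 0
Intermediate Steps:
v = 36 (v = (3 + 3)² = 6² = 36)
Q(L) = -72 - L (Q(L) = -2*36 - L = -72 - L)
(2 + 1*(-2))*Q(41) = (2 + 1*(-2))*(-72 - 1*41) = (2 - 2)*(-72 - 41) = 0*(-113) = 0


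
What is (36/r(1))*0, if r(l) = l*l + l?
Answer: 0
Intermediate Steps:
r(l) = l + l**2 (r(l) = l**2 + l = l + l**2)
(36/r(1))*0 = (36/(1*(1 + 1)))*0 = (36/(1*2))*0 = (36/2)*0 = ((1/2)*36)*0 = 18*0 = 0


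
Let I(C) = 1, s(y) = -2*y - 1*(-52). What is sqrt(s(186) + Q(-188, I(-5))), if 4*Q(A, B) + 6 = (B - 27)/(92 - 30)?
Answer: 3*I*sqrt(137361)/62 ≈ 17.933*I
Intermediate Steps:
s(y) = 52 - 2*y (s(y) = -2*y + 52 = 52 - 2*y)
Q(A, B) = -399/248 + B/248 (Q(A, B) = -3/2 + ((B - 27)/(92 - 30))/4 = -3/2 + ((-27 + B)/62)/4 = -3/2 + ((-27 + B)*(1/62))/4 = -3/2 + (-27/62 + B/62)/4 = -3/2 + (-27/248 + B/248) = -399/248 + B/248)
sqrt(s(186) + Q(-188, I(-5))) = sqrt((52 - 2*186) + (-399/248 + (1/248)*1)) = sqrt((52 - 372) + (-399/248 + 1/248)) = sqrt(-320 - 199/124) = sqrt(-39879/124) = 3*I*sqrt(137361)/62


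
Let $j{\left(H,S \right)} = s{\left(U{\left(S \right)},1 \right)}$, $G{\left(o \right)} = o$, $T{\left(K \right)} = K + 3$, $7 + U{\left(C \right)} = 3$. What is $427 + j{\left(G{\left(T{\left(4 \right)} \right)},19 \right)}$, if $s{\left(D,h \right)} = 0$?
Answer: $427$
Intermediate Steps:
$U{\left(C \right)} = -4$ ($U{\left(C \right)} = -7 + 3 = -4$)
$T{\left(K \right)} = 3 + K$
$j{\left(H,S \right)} = 0$
$427 + j{\left(G{\left(T{\left(4 \right)} \right)},19 \right)} = 427 + 0 = 427$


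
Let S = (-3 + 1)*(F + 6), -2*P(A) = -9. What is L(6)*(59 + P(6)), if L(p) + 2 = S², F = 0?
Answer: 9017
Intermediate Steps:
P(A) = 9/2 (P(A) = -½*(-9) = 9/2)
S = -12 (S = (-3 + 1)*(0 + 6) = -2*6 = -12)
L(p) = 142 (L(p) = -2 + (-12)² = -2 + 144 = 142)
L(6)*(59 + P(6)) = 142*(59 + 9/2) = 142*(127/2) = 9017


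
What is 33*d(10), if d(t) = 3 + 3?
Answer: 198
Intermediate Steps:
d(t) = 6
33*d(10) = 33*6 = 198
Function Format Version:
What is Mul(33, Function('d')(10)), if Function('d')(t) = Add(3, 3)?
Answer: 198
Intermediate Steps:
Function('d')(t) = 6
Mul(33, Function('d')(10)) = Mul(33, 6) = 198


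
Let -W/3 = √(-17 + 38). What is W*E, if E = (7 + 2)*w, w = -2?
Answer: 54*√21 ≈ 247.46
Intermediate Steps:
W = -3*√21 (W = -3*√(-17 + 38) = -3*√21 ≈ -13.748)
E = -18 (E = (7 + 2)*(-2) = 9*(-2) = -18)
W*E = -3*√21*(-18) = 54*√21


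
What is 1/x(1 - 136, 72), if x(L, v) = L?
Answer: -1/135 ≈ -0.0074074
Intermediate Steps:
1/x(1 - 136, 72) = 1/(1 - 136) = 1/(-135) = -1/135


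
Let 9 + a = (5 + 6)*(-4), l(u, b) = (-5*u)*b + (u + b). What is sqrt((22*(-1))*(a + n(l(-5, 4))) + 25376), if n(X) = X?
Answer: 2*sqrt(6091) ≈ 156.09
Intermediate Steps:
l(u, b) = b + u - 5*b*u (l(u, b) = -5*b*u + (b + u) = b + u - 5*b*u)
a = -53 (a = -9 + (5 + 6)*(-4) = -9 + 11*(-4) = -9 - 44 = -53)
sqrt((22*(-1))*(a + n(l(-5, 4))) + 25376) = sqrt((22*(-1))*(-53 + (4 - 5 - 5*4*(-5))) + 25376) = sqrt(-22*(-53 + (4 - 5 + 100)) + 25376) = sqrt(-22*(-53 + 99) + 25376) = sqrt(-22*46 + 25376) = sqrt(-1012 + 25376) = sqrt(24364) = 2*sqrt(6091)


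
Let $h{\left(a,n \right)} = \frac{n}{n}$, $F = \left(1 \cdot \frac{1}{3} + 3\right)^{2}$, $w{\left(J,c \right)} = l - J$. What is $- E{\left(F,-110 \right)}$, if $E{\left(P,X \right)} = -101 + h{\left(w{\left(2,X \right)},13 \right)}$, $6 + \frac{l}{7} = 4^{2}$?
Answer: $100$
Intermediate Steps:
$l = 70$ ($l = -42 + 7 \cdot 4^{2} = -42 + 7 \cdot 16 = -42 + 112 = 70$)
$w{\left(J,c \right)} = 70 - J$
$F = \frac{100}{9}$ ($F = \left(1 \cdot \frac{1}{3} + 3\right)^{2} = \left(\frac{1}{3} + 3\right)^{2} = \left(\frac{10}{3}\right)^{2} = \frac{100}{9} \approx 11.111$)
$h{\left(a,n \right)} = 1$
$E{\left(P,X \right)} = -100$ ($E{\left(P,X \right)} = -101 + 1 = -100$)
$- E{\left(F,-110 \right)} = \left(-1\right) \left(-100\right) = 100$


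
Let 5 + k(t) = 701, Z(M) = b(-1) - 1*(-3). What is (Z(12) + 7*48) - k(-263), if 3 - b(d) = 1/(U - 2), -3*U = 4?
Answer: -3537/10 ≈ -353.70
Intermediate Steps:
U = -4/3 (U = -⅓*4 = -4/3 ≈ -1.3333)
b(d) = 33/10 (b(d) = 3 - 1/(-4/3 - 2) = 3 - 1/(-10/3) = 3 - 1*(-3/10) = 3 + 3/10 = 33/10)
Z(M) = 63/10 (Z(M) = 33/10 - 1*(-3) = 33/10 + 3 = 63/10)
k(t) = 696 (k(t) = -5 + 701 = 696)
(Z(12) + 7*48) - k(-263) = (63/10 + 7*48) - 1*696 = (63/10 + 336) - 696 = 3423/10 - 696 = -3537/10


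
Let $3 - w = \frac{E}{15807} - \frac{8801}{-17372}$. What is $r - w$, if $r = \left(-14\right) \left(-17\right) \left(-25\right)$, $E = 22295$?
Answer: $- \frac{1634162635265}{274599204} \approx -5951.1$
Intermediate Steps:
$w = \frac{297371465}{274599204}$ ($w = 3 - \left(\frac{22295}{15807} - \frac{8801}{-17372}\right) = 3 - \left(22295 \cdot \frac{1}{15807} - - \frac{8801}{17372}\right) = 3 - \left(\frac{22295}{15807} + \frac{8801}{17372}\right) = 3 - \frac{526426147}{274599204} = \frac{297371465}{274599204} \approx 1.0829$)
$r = -5950$ ($r = 238 \left(-25\right) = -5950$)
$r - w = -5950 - \frac{297371465}{274599204} = - \frac{1634162635265}{274599204}$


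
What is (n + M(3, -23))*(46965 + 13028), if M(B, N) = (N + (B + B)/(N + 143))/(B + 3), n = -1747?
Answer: -4201489769/40 ≈ -1.0504e+8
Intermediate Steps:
M(B, N) = (N + 2*B/(143 + N))/(3 + B) (M(B, N) = (N + (2*B)/(143 + N))/(3 + B) = (N + 2*B/(143 + N))/(3 + B))
(n + M(3, -23))*(46965 + 13028) = (-1747 + ((-23)**2 + 2*3 + 143*(-23))/(429 + 3*(-23) + 143*3 + 3*(-23)))*(46965 + 13028) = (-1747 + (529 + 6 - 3289)/(429 - 69 + 429 - 69))*59993 = (-1747 - 2754/720)*59993 = (-1747 + (1/720)*(-2754))*59993 = (-1747 - 153/40)*59993 = -70033/40*59993 = -4201489769/40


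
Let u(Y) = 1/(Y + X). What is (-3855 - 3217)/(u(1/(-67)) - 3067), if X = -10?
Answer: 593164/257253 ≈ 2.3058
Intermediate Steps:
u(Y) = 1/(-10 + Y) (u(Y) = 1/(Y - 10) = 1/(-10 + Y))
(-3855 - 3217)/(u(1/(-67)) - 3067) = (-3855 - 3217)/(1/(-10 + 1/(-67)) - 3067) = -7072/(1/(-10 - 1/67) - 3067) = -7072/(1/(-671/67) - 3067) = -7072/(-67/671 - 3067) = -7072/(-2058024/671) = -7072*(-671/2058024) = 593164/257253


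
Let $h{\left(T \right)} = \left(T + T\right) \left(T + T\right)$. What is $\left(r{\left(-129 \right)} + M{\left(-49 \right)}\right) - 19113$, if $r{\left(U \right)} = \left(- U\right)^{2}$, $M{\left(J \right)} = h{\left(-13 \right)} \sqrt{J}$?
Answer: $-2472 + 4732 i \approx -2472.0 + 4732.0 i$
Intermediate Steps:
$h{\left(T \right)} = 4 T^{2}$ ($h{\left(T \right)} = 2 T 2 T = 4 T^{2}$)
$M{\left(J \right)} = 676 \sqrt{J}$ ($M{\left(J \right)} = 4 \left(-13\right)^{2} \sqrt{J} = 4 \cdot 169 \sqrt{J} = 676 \sqrt{J}$)
$r{\left(U \right)} = U^{2}$
$\left(r{\left(-129 \right)} + M{\left(-49 \right)}\right) - 19113 = \left(\left(-129\right)^{2} + 676 \sqrt{-49}\right) - 19113 = \left(16641 + 676 \cdot 7 i\right) - 19113 = \left(16641 + 4732 i\right) - 19113 = -2472 + 4732 i$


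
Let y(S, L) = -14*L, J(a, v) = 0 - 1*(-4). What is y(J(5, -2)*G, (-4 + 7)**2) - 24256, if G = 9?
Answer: -24382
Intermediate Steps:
J(a, v) = 4 (J(a, v) = 0 + 4 = 4)
y(J(5, -2)*G, (-4 + 7)**2) - 24256 = -14*(-4 + 7)**2 - 24256 = -14*3**2 - 24256 = -14*9 - 24256 = -126 - 24256 = -24382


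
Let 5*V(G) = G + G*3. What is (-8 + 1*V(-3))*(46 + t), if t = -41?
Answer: -52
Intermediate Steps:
V(G) = 4*G/5 (V(G) = (G + G*3)/5 = (G + 3*G)/5 = (4*G)/5 = 4*G/5)
(-8 + 1*V(-3))*(46 + t) = (-8 + 1*((⅘)*(-3)))*(46 - 41) = (-8 + 1*(-12/5))*5 = (-8 - 12/5)*5 = -52/5*5 = -52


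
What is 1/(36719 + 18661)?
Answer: 1/55380 ≈ 1.8057e-5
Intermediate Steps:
1/(36719 + 18661) = 1/55380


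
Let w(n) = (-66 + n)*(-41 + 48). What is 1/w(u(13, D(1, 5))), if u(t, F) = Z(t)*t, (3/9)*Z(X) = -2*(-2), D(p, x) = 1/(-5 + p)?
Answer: 1/630 ≈ 0.0015873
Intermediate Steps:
Z(X) = 12 (Z(X) = 3*(-2*(-2)) = 3*4 = 12)
u(t, F) = 12*t
w(n) = -462 + 7*n (w(n) = (-66 + n)*7 = -462 + 7*n)
1/w(u(13, D(1, 5))) = 1/(-462 + 7*(12*13)) = 1/(-462 + 7*156) = 1/(-462 + 1092) = 1/630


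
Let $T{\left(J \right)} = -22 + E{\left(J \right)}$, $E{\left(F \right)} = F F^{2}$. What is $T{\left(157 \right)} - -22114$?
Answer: $3891985$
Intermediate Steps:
$E{\left(F \right)} = F^{3}$
$T{\left(J \right)} = -22 + J^{3}$
$T{\left(157 \right)} - -22114 = \left(-22 + 157^{3}\right) - -22114 = \left(-22 + 3869893\right) + 22114 = 3869871 + 22114 = 3891985$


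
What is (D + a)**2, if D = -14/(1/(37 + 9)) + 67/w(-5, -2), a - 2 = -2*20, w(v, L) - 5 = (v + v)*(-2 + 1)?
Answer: 103286569/225 ≈ 4.5905e+5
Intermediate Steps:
w(v, L) = 5 - 2*v (w(v, L) = 5 + (v + v)*(-2 + 1) = 5 + (2*v)*(-1) = 5 - 2*v)
a = -38 (a = 2 - 2*20 = 2 - 40 = -38)
D = -9593/15 (D = -14/(1/(37 + 9)) + 67/(5 - 2*(-5)) = -14/(1/46) + 67/(5 + 10) = -14/1/46 + 67/15 = -14*46 + 67*(1/15) = -644 + 67/15 = -9593/15 ≈ -639.53)
(D + a)**2 = (-9593/15 - 38)**2 = (-10163/15)**2 = 103286569/225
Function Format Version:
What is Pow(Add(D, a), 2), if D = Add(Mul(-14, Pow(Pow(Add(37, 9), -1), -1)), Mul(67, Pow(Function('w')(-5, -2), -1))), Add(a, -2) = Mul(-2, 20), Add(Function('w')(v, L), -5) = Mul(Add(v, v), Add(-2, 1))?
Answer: Rational(103286569, 225) ≈ 4.5905e+5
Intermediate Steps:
Function('w')(v, L) = Add(5, Mul(-2, v)) (Function('w')(v, L) = Add(5, Mul(Add(v, v), Add(-2, 1))) = Add(5, Mul(Mul(2, v), -1)) = Add(5, Mul(-2, v)))
a = -38 (a = Add(2, Mul(-2, 20)) = Add(2, -40) = -38)
D = Rational(-9593, 15) (D = Add(Mul(-14, Pow(Pow(Add(37, 9), -1), -1)), Mul(67, Pow(Add(5, Mul(-2, -5)), -1))) = Add(Mul(-14, Pow(Pow(46, -1), -1)), Mul(67, Pow(Add(5, 10), -1))) = Add(Mul(-14, Pow(Rational(1, 46), -1)), Mul(67, Pow(15, -1))) = Add(Mul(-14, 46), Mul(67, Rational(1, 15))) = Add(-644, Rational(67, 15)) = Rational(-9593, 15) ≈ -639.53)
Pow(Add(D, a), 2) = Pow(Add(Rational(-9593, 15), -38), 2) = Pow(Rational(-10163, 15), 2) = Rational(103286569, 225)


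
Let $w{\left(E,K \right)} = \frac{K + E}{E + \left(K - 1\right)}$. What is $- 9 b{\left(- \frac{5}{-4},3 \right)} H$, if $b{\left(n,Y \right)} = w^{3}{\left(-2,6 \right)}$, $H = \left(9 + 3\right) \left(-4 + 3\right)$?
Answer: $256$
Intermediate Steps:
$w{\left(E,K \right)} = \frac{E + K}{-1 + E + K}$ ($w{\left(E,K \right)} = \frac{E + K}{E + \left(K - 1\right)} = \frac{E + K}{E + \left(-1 + K\right)} = \frac{E + K}{-1 + E + K}$)
$H = -12$ ($H = 12 \left(-1\right) = -12$)
$b{\left(n,Y \right)} = \frac{64}{27}$ ($b{\left(n,Y \right)} = \left(\frac{-2 + 6}{-1 - 2 + 6}\right)^{3} = \left(\frac{1}{3} \cdot 4\right)^{3} = \left(\frac{4}{3}\right)^{3} = \frac{64}{27}$)
$- 9 b{\left(- \frac{5}{-4},3 \right)} H = \left(-9\right) \frac{64}{27} \left(-12\right) = \left(- \frac{64}{3}\right) \left(-12\right) = 256$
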